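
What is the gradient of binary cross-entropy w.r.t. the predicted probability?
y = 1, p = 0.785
∂L/∂p = -1.274

∂L/∂p = -y/p + (1-y)/(1-p) = -1/0.785 + 0 = -1.274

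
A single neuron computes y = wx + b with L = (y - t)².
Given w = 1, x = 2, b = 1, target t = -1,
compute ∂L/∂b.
∂L/∂b = 8

y = wx + b = (1)(2) + 1 = 3
∂L/∂y = 2(y - t) = 2(3 - -1) = 8
∂y/∂b = 1
∂L/∂b = ∂L/∂y · ∂y/∂b = 8 × 1 = 8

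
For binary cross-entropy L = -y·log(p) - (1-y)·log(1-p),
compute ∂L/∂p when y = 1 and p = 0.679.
∂L/∂p = -1.473

∂L/∂p = -y/p + (1-y)/(1-p) = -1/0.679 + 0 = -1.473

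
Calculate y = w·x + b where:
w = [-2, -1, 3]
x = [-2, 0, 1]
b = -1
y = 6

y = (-2)(-2) + (-1)(0) + (3)(1) + -1 = 6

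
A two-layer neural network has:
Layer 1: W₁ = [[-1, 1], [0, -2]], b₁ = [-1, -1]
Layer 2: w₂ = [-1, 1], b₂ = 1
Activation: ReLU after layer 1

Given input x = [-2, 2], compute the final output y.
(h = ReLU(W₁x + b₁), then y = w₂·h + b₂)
y = -2

Layer 1 pre-activation: z₁ = [3, -5]
After ReLU: h = [3, 0]
Layer 2 output: y = -1×3 + 1×0 + 1 = -2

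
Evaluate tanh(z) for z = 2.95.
0.9945

tanh(2.95) = (e^(2.95) - e^(-2.95))/(e^(2.95) + e^(-2.95)) = 0.9945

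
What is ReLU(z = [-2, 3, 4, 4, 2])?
h = [0, 3, 4, 4, 2]

ReLU applied element-wise: max(0,-2)=0, max(0,3)=3, max(0,4)=4, max(0,4)=4, max(0,2)=2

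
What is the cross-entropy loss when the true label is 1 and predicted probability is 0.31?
L = 1.171

L = -1·log(0.31) - 0·log(0.69) = -log(0.31) = 1.171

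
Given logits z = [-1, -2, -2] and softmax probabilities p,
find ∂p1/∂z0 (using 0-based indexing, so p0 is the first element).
∂p1/∂z0 = -0.1221

p = softmax(z) = [0.5761, 0.2119, 0.2119]
p1 = 0.2119, p0 = 0.5761

∂p1/∂z0 = -p1 × p0 = -0.2119 × 0.5761 = -0.1221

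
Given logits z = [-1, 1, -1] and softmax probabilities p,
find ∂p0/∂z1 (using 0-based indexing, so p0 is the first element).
∂p0/∂z1 = -0.08382

p = softmax(z) = [0.1065, 0.787, 0.1065]
p0 = 0.1065, p1 = 0.787

∂p0/∂z1 = -p0 × p1 = -0.1065 × 0.787 = -0.08382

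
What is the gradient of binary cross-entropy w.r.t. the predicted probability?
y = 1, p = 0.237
∂L/∂p = -4.219

∂L/∂p = -y/p + (1-y)/(1-p) = -1/0.237 + 0 = -4.219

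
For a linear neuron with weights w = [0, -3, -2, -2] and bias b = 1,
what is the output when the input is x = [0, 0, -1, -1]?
y = 5

y = (0)(0) + (-3)(0) + (-2)(-1) + (-2)(-1) + 1 = 5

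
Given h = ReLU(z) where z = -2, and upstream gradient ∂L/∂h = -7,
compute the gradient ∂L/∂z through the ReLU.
∂L/∂z = 0

h = ReLU(-2) = 0
Since z < 0: ∂h/∂z = 0
∂L/∂z = ∂L/∂h · ∂h/∂z = -7 × 0 = 0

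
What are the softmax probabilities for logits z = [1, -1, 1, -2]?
p = [0.4576, 0.0619, 0.4576, 0.0228]

exp(z) = [2.718, 0.3679, 2.718, 0.1353]
Sum = 5.94
p = [0.4576, 0.0619, 0.4576, 0.0228]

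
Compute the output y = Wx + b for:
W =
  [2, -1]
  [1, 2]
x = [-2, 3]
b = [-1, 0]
y = [-8, 4]

Wx = [2×-2 + -1×3, 1×-2 + 2×3]
   = [-7, 4]
y = Wx + b = [-7 + -1, 4 + 0] = [-8, 4]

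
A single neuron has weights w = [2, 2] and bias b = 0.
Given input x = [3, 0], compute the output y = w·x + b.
y = 6

y = (2)(3) + (2)(0) + 0 = 6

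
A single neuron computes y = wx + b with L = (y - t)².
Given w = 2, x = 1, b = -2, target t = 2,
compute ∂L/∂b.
∂L/∂b = -4

y = wx + b = (2)(1) + -2 = 0
∂L/∂y = 2(y - t) = 2(0 - 2) = -4
∂y/∂b = 1
∂L/∂b = ∂L/∂y · ∂y/∂b = -4 × 1 = -4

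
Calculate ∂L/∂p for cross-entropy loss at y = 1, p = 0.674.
∂L/∂p = -1.484

∂L/∂p = -y/p + (1-y)/(1-p) = -1/0.674 + 0 = -1.484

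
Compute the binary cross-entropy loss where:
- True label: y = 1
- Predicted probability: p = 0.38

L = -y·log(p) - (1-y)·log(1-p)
L = 0.9676

L = -1·log(0.38) - 0·log(0.62) = -log(0.38) = 0.9676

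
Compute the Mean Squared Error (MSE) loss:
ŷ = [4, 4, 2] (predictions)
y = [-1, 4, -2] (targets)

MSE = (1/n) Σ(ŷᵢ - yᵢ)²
MSE = 13.67

MSE = (1/3)((4--1)² + (4-4)² + (2--2)²) = (1/3)(25 + 0 + 16) = 13.67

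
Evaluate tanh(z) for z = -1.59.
-0.9201

tanh(-1.59) = (e^(-1.59) - e^(1.59))/(e^(-1.59) + e^(1.59)) = -0.9201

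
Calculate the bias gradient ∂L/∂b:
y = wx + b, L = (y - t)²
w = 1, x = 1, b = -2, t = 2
∂L/∂b = -6

y = wx + b = (1)(1) + -2 = -1
∂L/∂y = 2(y - t) = 2(-1 - 2) = -6
∂y/∂b = 1
∂L/∂b = ∂L/∂y · ∂y/∂b = -6 × 1 = -6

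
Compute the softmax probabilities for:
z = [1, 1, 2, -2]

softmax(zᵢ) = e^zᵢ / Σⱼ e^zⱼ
p = [0.2097, 0.2097, 0.5701, 0.0104]

exp(z) = [2.718, 2.718, 7.389, 0.1353]
Sum = 12.96
p = [0.2097, 0.2097, 0.5701, 0.0104]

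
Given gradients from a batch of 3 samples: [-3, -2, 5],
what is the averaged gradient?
Average gradient = 0

Average = (1/3)(-3 + -2 + 5) = 0/3 = 0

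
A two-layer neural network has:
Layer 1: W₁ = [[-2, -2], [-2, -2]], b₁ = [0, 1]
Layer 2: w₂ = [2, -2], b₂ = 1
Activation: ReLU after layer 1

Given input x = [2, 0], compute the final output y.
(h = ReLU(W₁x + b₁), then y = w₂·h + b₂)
y = 1

Layer 1 pre-activation: z₁ = [-4, -3]
After ReLU: h = [0, 0]
Layer 2 output: y = 2×0 + -2×0 + 1 = 1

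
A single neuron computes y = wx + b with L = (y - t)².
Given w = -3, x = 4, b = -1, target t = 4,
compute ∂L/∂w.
∂L/∂w = -136

y = wx + b = (-3)(4) + -1 = -13
∂L/∂y = 2(y - t) = 2(-13 - 4) = -34
∂y/∂w = x = 4
∂L/∂w = ∂L/∂y · ∂y/∂w = -34 × 4 = -136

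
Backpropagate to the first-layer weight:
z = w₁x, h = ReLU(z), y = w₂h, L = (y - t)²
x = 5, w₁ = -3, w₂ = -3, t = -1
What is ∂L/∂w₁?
∂L/∂w₁ = 0

Forward pass:
z = w₁x = -3×5 = -15
h = ReLU(-15) = 0
y = w₂h = -3×0 = 0

Backward pass:
∂L/∂y = 2(y - t) = 2(0 - -1) = 2
∂y/∂h = w₂ = -3
∂h/∂z = 0 (ReLU derivative)
∂z/∂w₁ = x = 5

∂L/∂w₁ = 2 × -3 × 0 × 5 = 0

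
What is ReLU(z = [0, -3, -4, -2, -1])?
h = [0, 0, 0, 0, 0]

ReLU applied element-wise: max(0,0)=0, max(0,-3)=0, max(0,-4)=0, max(0,-2)=0, max(0,-1)=0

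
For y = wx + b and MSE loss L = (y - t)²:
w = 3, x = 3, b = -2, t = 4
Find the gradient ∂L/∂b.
∂L/∂b = 6

y = wx + b = (3)(3) + -2 = 7
∂L/∂y = 2(y - t) = 2(7 - 4) = 6
∂y/∂b = 1
∂L/∂b = ∂L/∂y · ∂y/∂b = 6 × 1 = 6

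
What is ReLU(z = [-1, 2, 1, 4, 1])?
h = [0, 2, 1, 4, 1]

ReLU applied element-wise: max(0,-1)=0, max(0,2)=2, max(0,1)=1, max(0,4)=4, max(0,1)=1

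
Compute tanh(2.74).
0.9917

tanh(2.74) = (e^(2.74) - e^(-2.74))/(e^(2.74) + e^(-2.74)) = 0.9917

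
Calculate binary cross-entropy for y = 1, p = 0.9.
L = 0.1054

L = -1·log(0.9) - 0·log(0.1) = -log(0.9) = 0.1054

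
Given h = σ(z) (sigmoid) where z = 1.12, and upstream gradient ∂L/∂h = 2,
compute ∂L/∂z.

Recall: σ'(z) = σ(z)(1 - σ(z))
∂L/∂z = 0.371

σ(1.12) = 0.754
σ'(1.12) = σ(1.12)(1 - σ(1.12)) = 0.754 × 0.246 = 0.1855
∂L/∂z = ∂L/∂h · σ'(z) = 2 × 0.1855 = 0.371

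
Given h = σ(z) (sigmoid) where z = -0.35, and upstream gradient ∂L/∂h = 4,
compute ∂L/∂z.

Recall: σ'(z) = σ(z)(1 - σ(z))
∂L/∂z = 0.97

σ(-0.35) = 0.4134
σ'(-0.35) = σ(-0.35)(1 - σ(-0.35)) = 0.4134 × 0.5866 = 0.2425
∂L/∂z = ∂L/∂h · σ'(z) = 4 × 0.2425 = 0.97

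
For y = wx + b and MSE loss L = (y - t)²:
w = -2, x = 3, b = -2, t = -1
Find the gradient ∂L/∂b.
∂L/∂b = -14

y = wx + b = (-2)(3) + -2 = -8
∂L/∂y = 2(y - t) = 2(-8 - -1) = -14
∂y/∂b = 1
∂L/∂b = ∂L/∂y · ∂y/∂b = -14 × 1 = -14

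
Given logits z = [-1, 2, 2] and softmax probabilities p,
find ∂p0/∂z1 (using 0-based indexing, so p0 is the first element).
∂p0/∂z1 = -0.01185

p = softmax(z) = [0.02429, 0.4879, 0.4879]
p0 = 0.02429, p1 = 0.4879

∂p0/∂z1 = -p0 × p1 = -0.02429 × 0.4879 = -0.01185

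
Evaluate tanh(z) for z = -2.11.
-0.971

tanh(-2.11) = (e^(-2.11) - e^(2.11))/(e^(-2.11) + e^(2.11)) = -0.971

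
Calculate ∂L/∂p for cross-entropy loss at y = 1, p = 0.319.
∂L/∂p = -3.135

∂L/∂p = -y/p + (1-y)/(1-p) = -1/0.319 + 0 = -3.135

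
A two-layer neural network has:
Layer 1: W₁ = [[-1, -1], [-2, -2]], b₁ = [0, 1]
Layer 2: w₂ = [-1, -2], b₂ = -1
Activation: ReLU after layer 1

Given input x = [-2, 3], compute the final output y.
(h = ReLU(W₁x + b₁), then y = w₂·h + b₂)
y = -1

Layer 1 pre-activation: z₁ = [-1, -1]
After ReLU: h = [0, 0]
Layer 2 output: y = -1×0 + -2×0 + -1 = -1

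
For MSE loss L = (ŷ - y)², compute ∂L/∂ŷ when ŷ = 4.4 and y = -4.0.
∂L/∂ŷ = 16.8

∂L/∂ŷ = 2(ŷ - y) = 2(4.4 - -4.0) = 2(8.4) = 16.8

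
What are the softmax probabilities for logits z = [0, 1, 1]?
p = [0.1554, 0.4223, 0.4223]

exp(z) = [1, 2.718, 2.718]
Sum = 6.437
p = [0.1554, 0.4223, 0.4223]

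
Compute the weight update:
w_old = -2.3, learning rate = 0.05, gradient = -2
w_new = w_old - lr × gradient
w_new = -2.2

w_new = w - η·∂L/∂w = -2.3 - 0.05×(-2) = -2.3 - (-0.1) = -2.2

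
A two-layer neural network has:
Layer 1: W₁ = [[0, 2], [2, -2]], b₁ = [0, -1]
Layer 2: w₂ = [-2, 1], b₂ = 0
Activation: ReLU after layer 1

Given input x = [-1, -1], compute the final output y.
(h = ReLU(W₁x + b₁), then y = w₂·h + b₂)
y = 0

Layer 1 pre-activation: z₁ = [-2, -1]
After ReLU: h = [0, 0]
Layer 2 output: y = -2×0 + 1×0 + 0 = 0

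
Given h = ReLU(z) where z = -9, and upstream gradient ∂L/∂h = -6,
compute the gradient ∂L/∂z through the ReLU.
∂L/∂z = 0

h = ReLU(-9) = 0
Since z < 0: ∂h/∂z = 0
∂L/∂z = ∂L/∂h · ∂h/∂z = -6 × 0 = 0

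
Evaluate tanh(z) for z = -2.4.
-0.9837

tanh(-2.4) = (e^(-2.4) - e^(2.4))/(e^(-2.4) + e^(2.4)) = -0.9837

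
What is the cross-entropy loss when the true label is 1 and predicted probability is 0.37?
L = 0.9943

L = -1·log(0.37) - 0·log(0.63) = -log(0.37) = 0.9943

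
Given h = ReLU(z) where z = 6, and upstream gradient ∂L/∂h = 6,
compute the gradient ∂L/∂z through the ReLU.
∂L/∂z = 6

h = ReLU(6) = 6
Since z > 0: ∂h/∂z = 1
∂L/∂z = ∂L/∂h · ∂h/∂z = 6 × 1 = 6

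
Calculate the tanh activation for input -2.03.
-0.9661

tanh(-2.03) = (e^(-2.03) - e^(2.03))/(e^(-2.03) + e^(2.03)) = -0.9661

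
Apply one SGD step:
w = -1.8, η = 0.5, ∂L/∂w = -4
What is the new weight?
w_new = 0.2

w_new = w - η·∂L/∂w = -1.8 - 0.5×(-4) = -1.8 - (-2) = 0.2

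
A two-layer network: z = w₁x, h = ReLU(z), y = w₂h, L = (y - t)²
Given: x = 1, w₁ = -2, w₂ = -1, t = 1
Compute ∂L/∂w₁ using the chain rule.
∂L/∂w₁ = 0

Forward pass:
z = w₁x = -2×1 = -2
h = ReLU(-2) = 0
y = w₂h = -1×0 = 0

Backward pass:
∂L/∂y = 2(y - t) = 2(0 - 1) = -2
∂y/∂h = w₂ = -1
∂h/∂z = 0 (ReLU derivative)
∂z/∂w₁ = x = 1

∂L/∂w₁ = -2 × -1 × 0 × 1 = 0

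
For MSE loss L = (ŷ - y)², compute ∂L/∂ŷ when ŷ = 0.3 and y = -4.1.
∂L/∂ŷ = 8.8

∂L/∂ŷ = 2(ŷ - y) = 2(0.3 - -4.1) = 2(4.4) = 8.8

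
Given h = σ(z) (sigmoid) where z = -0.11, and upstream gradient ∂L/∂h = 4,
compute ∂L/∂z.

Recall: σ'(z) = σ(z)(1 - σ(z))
∂L/∂z = 0.997

σ(-0.11) = 0.4725
σ'(-0.11) = σ(-0.11)(1 - σ(-0.11)) = 0.4725 × 0.5275 = 0.2492
∂L/∂z = ∂L/∂h · σ'(z) = 4 × 0.2492 = 0.997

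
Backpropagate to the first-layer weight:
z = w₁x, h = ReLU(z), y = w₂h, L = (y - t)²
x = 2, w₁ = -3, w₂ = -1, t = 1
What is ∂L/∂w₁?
∂L/∂w₁ = 0

Forward pass:
z = w₁x = -3×2 = -6
h = ReLU(-6) = 0
y = w₂h = -1×0 = 0

Backward pass:
∂L/∂y = 2(y - t) = 2(0 - 1) = -2
∂y/∂h = w₂ = -1
∂h/∂z = 0 (ReLU derivative)
∂z/∂w₁ = x = 2

∂L/∂w₁ = -2 × -1 × 0 × 2 = 0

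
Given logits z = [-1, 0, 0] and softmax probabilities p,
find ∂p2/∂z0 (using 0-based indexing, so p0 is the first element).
∂p2/∂z0 = -0.06561

p = softmax(z) = [0.1554, 0.4223, 0.4223]
p2 = 0.4223, p0 = 0.1554

∂p2/∂z0 = -p2 × p0 = -0.4223 × 0.1554 = -0.06561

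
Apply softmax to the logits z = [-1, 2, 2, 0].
p = [0.0228, 0.4576, 0.4576, 0.0619]

exp(z) = [0.3679, 7.389, 7.389, 1]
Sum = 16.15
p = [0.0228, 0.4576, 0.4576, 0.0619]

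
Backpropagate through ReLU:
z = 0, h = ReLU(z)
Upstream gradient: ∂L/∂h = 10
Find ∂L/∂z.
∂L/∂z = 0

h = ReLU(0) = 0
At z = 0: ∂h/∂z = 0 (by convention)
∂L/∂z = ∂L/∂h · ∂h/∂z = 10 × 0 = 0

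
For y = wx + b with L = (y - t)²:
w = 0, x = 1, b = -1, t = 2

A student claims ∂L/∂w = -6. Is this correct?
Correct

y = (0)(1) + -1 = -1
∂L/∂y = 2(y - t) = 2(-1 - 2) = -6
∂y/∂w = x = 1
∂L/∂w = -6 × 1 = -6

Claimed value: -6
Correct: The correct gradient is -6.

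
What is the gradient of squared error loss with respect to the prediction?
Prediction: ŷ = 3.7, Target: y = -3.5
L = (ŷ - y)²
∂L/∂ŷ = 14.4

∂L/∂ŷ = 2(ŷ - y) = 2(3.7 - -3.5) = 2(7.2) = 14.4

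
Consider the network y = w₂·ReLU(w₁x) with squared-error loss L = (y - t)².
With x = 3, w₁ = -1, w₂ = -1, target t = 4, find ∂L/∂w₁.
∂L/∂w₁ = 0

Forward pass:
z = w₁x = -1×3 = -3
h = ReLU(-3) = 0
y = w₂h = -1×0 = 0

Backward pass:
∂L/∂y = 2(y - t) = 2(0 - 4) = -8
∂y/∂h = w₂ = -1
∂h/∂z = 0 (ReLU derivative)
∂z/∂w₁ = x = 3

∂L/∂w₁ = -8 × -1 × 0 × 3 = 0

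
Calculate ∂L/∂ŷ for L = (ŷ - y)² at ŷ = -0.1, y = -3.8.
∂L/∂ŷ = 7.4

∂L/∂ŷ = 2(ŷ - y) = 2(-0.1 - -3.8) = 2(3.7) = 7.4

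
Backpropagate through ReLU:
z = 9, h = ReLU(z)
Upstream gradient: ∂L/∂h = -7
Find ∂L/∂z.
∂L/∂z = -7

h = ReLU(9) = 9
Since z > 0: ∂h/∂z = 1
∂L/∂z = ∂L/∂h · ∂h/∂z = -7 × 1 = -7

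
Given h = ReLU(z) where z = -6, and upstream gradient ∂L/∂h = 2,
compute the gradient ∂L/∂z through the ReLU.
∂L/∂z = 0

h = ReLU(-6) = 0
Since z < 0: ∂h/∂z = 0
∂L/∂z = ∂L/∂h · ∂h/∂z = 2 × 0 = 0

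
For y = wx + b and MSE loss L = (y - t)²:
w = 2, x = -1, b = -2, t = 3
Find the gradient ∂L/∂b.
∂L/∂b = -14

y = wx + b = (2)(-1) + -2 = -4
∂L/∂y = 2(y - t) = 2(-4 - 3) = -14
∂y/∂b = 1
∂L/∂b = ∂L/∂y · ∂y/∂b = -14 × 1 = -14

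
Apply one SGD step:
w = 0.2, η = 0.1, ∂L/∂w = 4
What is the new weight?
w_new = -0.2

w_new = w - η·∂L/∂w = 0.2 - 0.1×(4) = 0.2 - (0.4) = -0.2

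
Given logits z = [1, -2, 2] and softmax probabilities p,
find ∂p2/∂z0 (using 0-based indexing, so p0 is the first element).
∂p2/∂z0 = -0.1915

p = softmax(z) = [0.2654, 0.01321, 0.7214]
p2 = 0.7214, p0 = 0.2654

∂p2/∂z0 = -p2 × p0 = -0.7214 × 0.2654 = -0.1915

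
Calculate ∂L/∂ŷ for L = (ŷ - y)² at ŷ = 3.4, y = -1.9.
∂L/∂ŷ = 10.6

∂L/∂ŷ = 2(ŷ - y) = 2(3.4 - -1.9) = 2(5.3) = 10.6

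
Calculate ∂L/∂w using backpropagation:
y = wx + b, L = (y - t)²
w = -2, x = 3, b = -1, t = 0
∂L/∂w = -42

y = wx + b = (-2)(3) + -1 = -7
∂L/∂y = 2(y - t) = 2(-7 - 0) = -14
∂y/∂w = x = 3
∂L/∂w = ∂L/∂y · ∂y/∂w = -14 × 3 = -42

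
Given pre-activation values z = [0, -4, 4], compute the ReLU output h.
h = [0, 0, 4]

ReLU applied element-wise: max(0,0)=0, max(0,-4)=0, max(0,4)=4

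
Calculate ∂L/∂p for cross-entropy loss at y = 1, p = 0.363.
∂L/∂p = -2.755

∂L/∂p = -y/p + (1-y)/(1-p) = -1/0.363 + 0 = -2.755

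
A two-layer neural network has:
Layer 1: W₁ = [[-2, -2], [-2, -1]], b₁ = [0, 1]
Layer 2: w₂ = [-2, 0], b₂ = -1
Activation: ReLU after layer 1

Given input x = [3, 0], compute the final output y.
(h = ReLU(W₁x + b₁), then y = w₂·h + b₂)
y = -1

Layer 1 pre-activation: z₁ = [-6, -5]
After ReLU: h = [0, 0]
Layer 2 output: y = -2×0 + 0×0 + -1 = -1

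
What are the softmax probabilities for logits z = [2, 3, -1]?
p = [0.2654, 0.7214, 0.0132]

exp(z) = [7.389, 20.09, 0.3679]
Sum = 27.84
p = [0.2654, 0.7214, 0.0132]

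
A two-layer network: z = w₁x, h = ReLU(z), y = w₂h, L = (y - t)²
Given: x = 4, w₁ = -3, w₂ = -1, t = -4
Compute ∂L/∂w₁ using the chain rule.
∂L/∂w₁ = 0

Forward pass:
z = w₁x = -3×4 = -12
h = ReLU(-12) = 0
y = w₂h = -1×0 = 0

Backward pass:
∂L/∂y = 2(y - t) = 2(0 - -4) = 8
∂y/∂h = w₂ = -1
∂h/∂z = 0 (ReLU derivative)
∂z/∂w₁ = x = 4

∂L/∂w₁ = 8 × -1 × 0 × 4 = 0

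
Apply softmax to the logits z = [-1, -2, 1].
p = [0.1142, 0.042, 0.8438]

exp(z) = [0.3679, 0.1353, 2.718]
Sum = 3.221
p = [0.1142, 0.042, 0.8438]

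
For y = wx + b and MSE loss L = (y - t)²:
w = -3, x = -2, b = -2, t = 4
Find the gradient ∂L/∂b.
∂L/∂b = 0

y = wx + b = (-3)(-2) + -2 = 4
∂L/∂y = 2(y - t) = 2(4 - 4) = 0
∂y/∂b = 1
∂L/∂b = ∂L/∂y · ∂y/∂b = 0 × 1 = 0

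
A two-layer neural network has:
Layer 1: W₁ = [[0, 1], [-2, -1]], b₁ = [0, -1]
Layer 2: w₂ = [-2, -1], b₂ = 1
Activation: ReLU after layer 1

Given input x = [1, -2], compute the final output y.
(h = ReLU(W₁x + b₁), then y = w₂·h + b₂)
y = 1

Layer 1 pre-activation: z₁ = [-2, -1]
After ReLU: h = [0, 0]
Layer 2 output: y = -2×0 + -1×0 + 1 = 1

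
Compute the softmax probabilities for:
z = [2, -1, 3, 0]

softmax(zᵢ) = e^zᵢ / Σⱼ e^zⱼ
p = [0.2562, 0.0128, 0.6964, 0.0347]

exp(z) = [7.389, 0.3679, 20.09, 1]
Sum = 28.84
p = [0.2562, 0.0128, 0.6964, 0.0347]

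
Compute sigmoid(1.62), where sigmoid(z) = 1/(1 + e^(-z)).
0.8348

sigmoid(1.62) = 1/(1 + e^(-1.62)) = 1/(1 + 0.1979) = 0.8348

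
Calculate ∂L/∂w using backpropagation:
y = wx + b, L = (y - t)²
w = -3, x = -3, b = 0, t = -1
∂L/∂w = -60

y = wx + b = (-3)(-3) + 0 = 9
∂L/∂y = 2(y - t) = 2(9 - -1) = 20
∂y/∂w = x = -3
∂L/∂w = ∂L/∂y · ∂y/∂w = 20 × -3 = -60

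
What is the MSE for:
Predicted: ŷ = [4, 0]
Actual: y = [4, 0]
MSE = 0

MSE = (1/2)((4-4)² + (0-0)²) = (1/2)(0 + 0) = 0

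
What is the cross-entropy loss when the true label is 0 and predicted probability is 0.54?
L = 0.7765

L = -0·log(0.54) - 1·log(0.46) = -log(0.46) = 0.7765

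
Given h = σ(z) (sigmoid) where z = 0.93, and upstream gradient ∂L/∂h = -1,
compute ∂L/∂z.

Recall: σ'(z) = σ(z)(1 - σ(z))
∂L/∂z = -0.2029

σ(0.93) = 0.7171
σ'(0.93) = σ(0.93)(1 - σ(0.93)) = 0.7171 × 0.2829 = 0.2029
∂L/∂z = ∂L/∂h · σ'(z) = -1 × 0.2029 = -0.2029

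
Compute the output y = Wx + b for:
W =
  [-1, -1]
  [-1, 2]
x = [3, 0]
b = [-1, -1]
y = [-4, -4]

Wx = [-1×3 + -1×0, -1×3 + 2×0]
   = [-3, -3]
y = Wx + b = [-3 + -1, -3 + -1] = [-4, -4]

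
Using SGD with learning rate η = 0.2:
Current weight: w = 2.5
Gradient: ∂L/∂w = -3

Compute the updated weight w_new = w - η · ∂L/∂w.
w_new = 3.1

w_new = w - η·∂L/∂w = 2.5 - 0.2×(-3) = 2.5 - (-0.6) = 3.1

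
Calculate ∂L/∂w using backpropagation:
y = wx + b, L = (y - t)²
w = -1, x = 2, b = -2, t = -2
∂L/∂w = -8

y = wx + b = (-1)(2) + -2 = -4
∂L/∂y = 2(y - t) = 2(-4 - -2) = -4
∂y/∂w = x = 2
∂L/∂w = ∂L/∂y · ∂y/∂w = -4 × 2 = -8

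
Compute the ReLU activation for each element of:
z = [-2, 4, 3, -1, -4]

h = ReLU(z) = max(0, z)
h = [0, 4, 3, 0, 0]

ReLU applied element-wise: max(0,-2)=0, max(0,4)=4, max(0,3)=3, max(0,-1)=0, max(0,-4)=0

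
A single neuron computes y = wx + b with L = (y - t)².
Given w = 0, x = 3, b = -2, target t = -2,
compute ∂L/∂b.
∂L/∂b = 0

y = wx + b = (0)(3) + -2 = -2
∂L/∂y = 2(y - t) = 2(-2 - -2) = 0
∂y/∂b = 1
∂L/∂b = ∂L/∂y · ∂y/∂b = 0 × 1 = 0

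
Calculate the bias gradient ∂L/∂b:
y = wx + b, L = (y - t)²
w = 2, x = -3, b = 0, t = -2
∂L/∂b = -8

y = wx + b = (2)(-3) + 0 = -6
∂L/∂y = 2(y - t) = 2(-6 - -2) = -8
∂y/∂b = 1
∂L/∂b = ∂L/∂y · ∂y/∂b = -8 × 1 = -8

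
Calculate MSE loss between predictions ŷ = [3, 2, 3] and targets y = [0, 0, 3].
MSE = 4.333

MSE = (1/3)((3-0)² + (2-0)² + (3-3)²) = (1/3)(9 + 4 + 0) = 4.333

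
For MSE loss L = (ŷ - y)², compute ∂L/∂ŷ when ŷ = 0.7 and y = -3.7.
∂L/∂ŷ = 8.8

∂L/∂ŷ = 2(ŷ - y) = 2(0.7 - -3.7) = 2(4.4) = 8.8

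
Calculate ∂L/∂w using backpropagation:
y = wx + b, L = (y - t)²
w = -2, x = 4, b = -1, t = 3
∂L/∂w = -96

y = wx + b = (-2)(4) + -1 = -9
∂L/∂y = 2(y - t) = 2(-9 - 3) = -24
∂y/∂w = x = 4
∂L/∂w = ∂L/∂y · ∂y/∂w = -24 × 4 = -96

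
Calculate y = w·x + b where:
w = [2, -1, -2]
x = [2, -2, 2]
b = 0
y = 2

y = (2)(2) + (-1)(-2) + (-2)(2) + 0 = 2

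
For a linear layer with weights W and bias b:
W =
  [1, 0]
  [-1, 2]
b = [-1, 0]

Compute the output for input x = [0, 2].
y = [-1, 4]

Wx = [1×0 + 0×2, -1×0 + 2×2]
   = [0, 4]
y = Wx + b = [0 + -1, 4 + 0] = [-1, 4]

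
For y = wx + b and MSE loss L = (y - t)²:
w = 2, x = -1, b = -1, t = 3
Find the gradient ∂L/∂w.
∂L/∂w = 12

y = wx + b = (2)(-1) + -1 = -3
∂L/∂y = 2(y - t) = 2(-3 - 3) = -12
∂y/∂w = x = -1
∂L/∂w = ∂L/∂y · ∂y/∂w = -12 × -1 = 12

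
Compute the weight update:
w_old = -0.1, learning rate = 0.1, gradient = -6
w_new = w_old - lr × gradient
w_new = 0.5

w_new = w - η·∂L/∂w = -0.1 - 0.1×(-6) = -0.1 - (-0.6) = 0.5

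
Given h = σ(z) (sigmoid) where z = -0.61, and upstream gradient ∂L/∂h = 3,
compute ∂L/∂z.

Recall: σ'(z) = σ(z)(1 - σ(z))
∂L/∂z = 0.6843

σ(-0.61) = 0.3521
σ'(-0.61) = σ(-0.61)(1 - σ(-0.61)) = 0.3521 × 0.6479 = 0.2281
∂L/∂z = ∂L/∂h · σ'(z) = 3 × 0.2281 = 0.6843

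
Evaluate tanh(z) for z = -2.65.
-0.9901

tanh(-2.65) = (e^(-2.65) - e^(2.65))/(e^(-2.65) + e^(2.65)) = -0.9901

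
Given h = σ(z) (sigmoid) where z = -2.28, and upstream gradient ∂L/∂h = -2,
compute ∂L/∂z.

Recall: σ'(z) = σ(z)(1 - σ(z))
∂L/∂z = -0.1684

σ(-2.28) = 0.09279
σ'(-2.28) = σ(-2.28)(1 - σ(-2.28)) = 0.09279 × 0.9072 = 0.08418
∂L/∂z = ∂L/∂h · σ'(z) = -2 × 0.08418 = -0.1684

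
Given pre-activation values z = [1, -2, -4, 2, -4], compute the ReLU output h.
h = [1, 0, 0, 2, 0]

ReLU applied element-wise: max(0,1)=1, max(0,-2)=0, max(0,-4)=0, max(0,2)=2, max(0,-4)=0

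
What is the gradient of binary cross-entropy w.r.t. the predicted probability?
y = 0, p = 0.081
∂L/∂p = 1.088

∂L/∂p = -y/p + (1-y)/(1-p) = 0 + 1/0.919 = 1.088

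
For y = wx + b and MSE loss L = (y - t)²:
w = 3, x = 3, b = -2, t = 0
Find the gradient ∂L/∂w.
∂L/∂w = 42

y = wx + b = (3)(3) + -2 = 7
∂L/∂y = 2(y - t) = 2(7 - 0) = 14
∂y/∂w = x = 3
∂L/∂w = ∂L/∂y · ∂y/∂w = 14 × 3 = 42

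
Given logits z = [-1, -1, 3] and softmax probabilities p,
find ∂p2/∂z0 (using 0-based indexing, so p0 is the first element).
∂p2/∂z0 = -0.01704

p = softmax(z) = [0.01767, 0.01767, 0.9647]
p2 = 0.9647, p0 = 0.01767

∂p2/∂z0 = -p2 × p0 = -0.9647 × 0.01767 = -0.01704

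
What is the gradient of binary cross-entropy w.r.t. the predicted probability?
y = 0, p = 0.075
∂L/∂p = 1.081

∂L/∂p = -y/p + (1-y)/(1-p) = 0 + 1/0.925 = 1.081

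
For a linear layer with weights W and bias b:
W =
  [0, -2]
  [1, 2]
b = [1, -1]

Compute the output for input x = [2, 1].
y = [-1, 3]

Wx = [0×2 + -2×1, 1×2 + 2×1]
   = [-2, 4]
y = Wx + b = [-2 + 1, 4 + -1] = [-1, 3]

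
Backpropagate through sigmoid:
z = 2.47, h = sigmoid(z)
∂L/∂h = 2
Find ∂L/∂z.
∂L/∂z = 0.1438

σ(2.47) = 0.922
σ'(2.47) = σ(2.47)(1 - σ(2.47)) = 0.922 × 0.07799 = 0.07191
∂L/∂z = ∂L/∂h · σ'(z) = 2 × 0.07191 = 0.1438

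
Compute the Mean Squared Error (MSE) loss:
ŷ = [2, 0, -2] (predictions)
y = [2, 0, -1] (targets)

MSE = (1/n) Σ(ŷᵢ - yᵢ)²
MSE = 0.3333

MSE = (1/3)((2-2)² + (0-0)² + (-2--1)²) = (1/3)(0 + 0 + 1) = 0.3333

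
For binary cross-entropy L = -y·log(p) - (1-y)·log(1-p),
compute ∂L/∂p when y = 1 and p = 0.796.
∂L/∂p = -1.256

∂L/∂p = -y/p + (1-y)/(1-p) = -1/0.796 + 0 = -1.256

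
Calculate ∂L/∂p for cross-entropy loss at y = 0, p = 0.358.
∂L/∂p = 1.558

∂L/∂p = -y/p + (1-y)/(1-p) = 0 + 1/0.642 = 1.558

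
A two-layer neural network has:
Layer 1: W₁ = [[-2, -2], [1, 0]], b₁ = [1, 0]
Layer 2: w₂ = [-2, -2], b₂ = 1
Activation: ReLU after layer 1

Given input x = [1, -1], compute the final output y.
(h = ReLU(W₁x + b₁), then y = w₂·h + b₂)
y = -3

Layer 1 pre-activation: z₁ = [1, 1]
After ReLU: h = [1, 1]
Layer 2 output: y = -2×1 + -2×1 + 1 = -3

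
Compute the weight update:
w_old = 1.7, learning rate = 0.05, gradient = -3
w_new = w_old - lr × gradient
w_new = 1.85

w_new = w - η·∂L/∂w = 1.7 - 0.05×(-3) = 1.7 - (-0.15) = 1.85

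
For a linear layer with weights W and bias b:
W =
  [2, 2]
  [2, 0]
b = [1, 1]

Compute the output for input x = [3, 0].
y = [7, 7]

Wx = [2×3 + 2×0, 2×3 + 0×0]
   = [6, 6]
y = Wx + b = [6 + 1, 6 + 1] = [7, 7]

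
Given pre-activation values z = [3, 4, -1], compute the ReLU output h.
h = [3, 4, 0]

ReLU applied element-wise: max(0,3)=3, max(0,4)=4, max(0,-1)=0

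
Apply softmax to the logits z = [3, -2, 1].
p = [0.8756, 0.0059, 0.1185]

exp(z) = [20.09, 0.1353, 2.718]
Sum = 22.94
p = [0.8756, 0.0059, 0.1185]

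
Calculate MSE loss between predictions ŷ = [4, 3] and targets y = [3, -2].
MSE = 13

MSE = (1/2)((4-3)² + (3--2)²) = (1/2)(1 + 25) = 13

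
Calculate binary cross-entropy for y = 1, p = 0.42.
L = 0.8675

L = -1·log(0.42) - 0·log(0.58) = -log(0.42) = 0.8675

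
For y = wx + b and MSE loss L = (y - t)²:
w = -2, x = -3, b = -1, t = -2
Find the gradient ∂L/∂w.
∂L/∂w = -42

y = wx + b = (-2)(-3) + -1 = 5
∂L/∂y = 2(y - t) = 2(5 - -2) = 14
∂y/∂w = x = -3
∂L/∂w = ∂L/∂y · ∂y/∂w = 14 × -3 = -42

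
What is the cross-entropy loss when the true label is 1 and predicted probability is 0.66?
L = 0.4155

L = -1·log(0.66) - 0·log(0.34) = -log(0.66) = 0.4155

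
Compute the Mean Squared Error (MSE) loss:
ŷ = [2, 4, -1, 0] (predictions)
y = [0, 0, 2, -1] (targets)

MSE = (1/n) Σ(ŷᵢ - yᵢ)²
MSE = 7.5

MSE = (1/4)((2-0)² + (4-0)² + (-1-2)² + (0--1)²) = (1/4)(4 + 16 + 9 + 1) = 7.5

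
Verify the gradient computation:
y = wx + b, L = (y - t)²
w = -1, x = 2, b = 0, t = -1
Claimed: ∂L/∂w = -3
Incorrect

y = (-1)(2) + 0 = -2
∂L/∂y = 2(y - t) = 2(-2 - -1) = -2
∂y/∂w = x = 2
∂L/∂w = -2 × 2 = -4

Claimed value: -3
Incorrect: The correct gradient is -4.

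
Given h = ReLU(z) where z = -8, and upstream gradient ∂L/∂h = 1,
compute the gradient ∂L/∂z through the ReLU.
∂L/∂z = 0

h = ReLU(-8) = 0
Since z < 0: ∂h/∂z = 0
∂L/∂z = ∂L/∂h · ∂h/∂z = 1 × 0 = 0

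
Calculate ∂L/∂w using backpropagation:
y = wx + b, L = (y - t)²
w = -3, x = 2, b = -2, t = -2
∂L/∂w = -24

y = wx + b = (-3)(2) + -2 = -8
∂L/∂y = 2(y - t) = 2(-8 - -2) = -12
∂y/∂w = x = 2
∂L/∂w = ∂L/∂y · ∂y/∂w = -12 × 2 = -24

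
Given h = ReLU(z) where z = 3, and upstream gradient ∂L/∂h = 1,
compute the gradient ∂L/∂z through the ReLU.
∂L/∂z = 1

h = ReLU(3) = 3
Since z > 0: ∂h/∂z = 1
∂L/∂z = ∂L/∂h · ∂h/∂z = 1 × 1 = 1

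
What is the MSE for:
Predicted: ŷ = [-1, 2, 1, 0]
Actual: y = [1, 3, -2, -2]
MSE = 4.5

MSE = (1/4)((-1-1)² + (2-3)² + (1--2)² + (0--2)²) = (1/4)(4 + 1 + 9 + 4) = 4.5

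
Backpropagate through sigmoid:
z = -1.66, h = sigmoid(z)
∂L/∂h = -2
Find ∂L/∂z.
∂L/∂z = -0.2685

σ(-1.66) = 0.1598
σ'(-1.66) = σ(-1.66)(1 - σ(-1.66)) = 0.1598 × 0.8402 = 0.1342
∂L/∂z = ∂L/∂h · σ'(z) = -2 × 0.1342 = -0.2685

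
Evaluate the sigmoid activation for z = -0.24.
0.4403

sigmoid(-0.24) = 1/(1 + e^(0.24)) = 1/(1 + 1.271) = 0.4403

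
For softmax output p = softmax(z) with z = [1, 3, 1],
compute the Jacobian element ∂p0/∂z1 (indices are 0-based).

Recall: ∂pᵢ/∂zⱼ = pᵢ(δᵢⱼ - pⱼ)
∂p0/∂z1 = -0.08382

p = softmax(z) = [0.1065, 0.787, 0.1065]
p0 = 0.1065, p1 = 0.787

∂p0/∂z1 = -p0 × p1 = -0.1065 × 0.787 = -0.08382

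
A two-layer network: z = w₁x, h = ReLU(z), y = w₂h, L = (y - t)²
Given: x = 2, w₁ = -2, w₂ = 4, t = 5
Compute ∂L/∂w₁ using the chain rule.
∂L/∂w₁ = 0

Forward pass:
z = w₁x = -2×2 = -4
h = ReLU(-4) = 0
y = w₂h = 4×0 = 0

Backward pass:
∂L/∂y = 2(y - t) = 2(0 - 5) = -10
∂y/∂h = w₂ = 4
∂h/∂z = 0 (ReLU derivative)
∂z/∂w₁ = x = 2

∂L/∂w₁ = -10 × 4 × 0 × 2 = 0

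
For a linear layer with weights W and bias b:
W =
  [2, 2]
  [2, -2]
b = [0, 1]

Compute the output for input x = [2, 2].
y = [8, 1]

Wx = [2×2 + 2×2, 2×2 + -2×2]
   = [8, 0]
y = Wx + b = [8 + 0, 0 + 1] = [8, 1]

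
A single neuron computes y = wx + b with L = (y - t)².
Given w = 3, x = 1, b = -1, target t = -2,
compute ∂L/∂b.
∂L/∂b = 8

y = wx + b = (3)(1) + -1 = 2
∂L/∂y = 2(y - t) = 2(2 - -2) = 8
∂y/∂b = 1
∂L/∂b = ∂L/∂y · ∂y/∂b = 8 × 1 = 8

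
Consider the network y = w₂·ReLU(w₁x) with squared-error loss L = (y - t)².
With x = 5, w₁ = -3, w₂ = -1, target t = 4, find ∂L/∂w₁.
∂L/∂w₁ = 0

Forward pass:
z = w₁x = -3×5 = -15
h = ReLU(-15) = 0
y = w₂h = -1×0 = 0

Backward pass:
∂L/∂y = 2(y - t) = 2(0 - 4) = -8
∂y/∂h = w₂ = -1
∂h/∂z = 0 (ReLU derivative)
∂z/∂w₁ = x = 5

∂L/∂w₁ = -8 × -1 × 0 × 5 = 0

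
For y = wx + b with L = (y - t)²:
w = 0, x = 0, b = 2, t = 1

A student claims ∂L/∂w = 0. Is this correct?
Correct

y = (0)(0) + 2 = 2
∂L/∂y = 2(y - t) = 2(2 - 1) = 2
∂y/∂w = x = 0
∂L/∂w = 2 × 0 = 0

Claimed value: 0
Correct: The correct gradient is 0.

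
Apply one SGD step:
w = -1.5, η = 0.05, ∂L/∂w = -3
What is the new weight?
w_new = -1.35

w_new = w - η·∂L/∂w = -1.5 - 0.05×(-3) = -1.5 - (-0.15) = -1.35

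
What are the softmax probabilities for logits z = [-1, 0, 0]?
p = [0.1554, 0.4223, 0.4223]

exp(z) = [0.3679, 1, 1]
Sum = 2.368
p = [0.1554, 0.4223, 0.4223]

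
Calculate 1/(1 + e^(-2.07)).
0.888

sigmoid(2.07) = 1/(1 + e^(-2.07)) = 1/(1 + 0.1262) = 0.888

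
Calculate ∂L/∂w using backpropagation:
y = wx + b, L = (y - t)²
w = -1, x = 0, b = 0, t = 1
∂L/∂w = 0

y = wx + b = (-1)(0) + 0 = 0
∂L/∂y = 2(y - t) = 2(0 - 1) = -2
∂y/∂w = x = 0
∂L/∂w = ∂L/∂y · ∂y/∂w = -2 × 0 = 0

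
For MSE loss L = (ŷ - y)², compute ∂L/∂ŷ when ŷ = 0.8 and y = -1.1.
∂L/∂ŷ = 3.8

∂L/∂ŷ = 2(ŷ - y) = 2(0.8 - -1.1) = 2(1.9) = 3.8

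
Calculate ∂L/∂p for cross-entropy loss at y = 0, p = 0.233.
∂L/∂p = 1.304

∂L/∂p = -y/p + (1-y)/(1-p) = 0 + 1/0.767 = 1.304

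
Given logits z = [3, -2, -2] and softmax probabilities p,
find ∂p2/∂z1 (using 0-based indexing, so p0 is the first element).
∂p2/∂z1 = -4.42e-05

p = softmax(z) = [0.9867, 0.006648, 0.006648]
p2 = 0.006648, p1 = 0.006648

∂p2/∂z1 = -p2 × p1 = -0.006648 × 0.006648 = -4.42e-05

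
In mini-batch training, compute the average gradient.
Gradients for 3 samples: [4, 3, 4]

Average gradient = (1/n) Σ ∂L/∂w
Average gradient = 3.667

Average = (1/3)(4 + 3 + 4) = 11/3 = 3.667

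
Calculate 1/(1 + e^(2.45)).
0.07944

sigmoid(-2.45) = 1/(1 + e^(2.45)) = 1/(1 + 11.59) = 0.07944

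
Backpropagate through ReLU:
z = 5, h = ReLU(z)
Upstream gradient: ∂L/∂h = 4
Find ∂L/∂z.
∂L/∂z = 4

h = ReLU(5) = 5
Since z > 0: ∂h/∂z = 1
∂L/∂z = ∂L/∂h · ∂h/∂z = 4 × 1 = 4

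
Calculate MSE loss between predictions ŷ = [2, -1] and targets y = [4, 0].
MSE = 2.5

MSE = (1/2)((2-4)² + (-1-0)²) = (1/2)(4 + 1) = 2.5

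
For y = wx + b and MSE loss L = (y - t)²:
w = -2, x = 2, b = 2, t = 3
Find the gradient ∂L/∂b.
∂L/∂b = -10

y = wx + b = (-2)(2) + 2 = -2
∂L/∂y = 2(y - t) = 2(-2 - 3) = -10
∂y/∂b = 1
∂L/∂b = ∂L/∂y · ∂y/∂b = -10 × 1 = -10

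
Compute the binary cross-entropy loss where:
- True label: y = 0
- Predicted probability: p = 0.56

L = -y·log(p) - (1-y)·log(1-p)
L = 0.821

L = -0·log(0.56) - 1·log(0.44) = -log(0.44) = 0.821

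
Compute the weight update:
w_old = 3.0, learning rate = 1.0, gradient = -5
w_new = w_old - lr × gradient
w_new = 8

w_new = w - η·∂L/∂w = 3.0 - 1.0×(-5) = 3.0 - (-5) = 8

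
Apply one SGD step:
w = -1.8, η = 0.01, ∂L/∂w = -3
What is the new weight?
w_new = -1.77

w_new = w - η·∂L/∂w = -1.8 - 0.01×(-3) = -1.8 - (-0.03) = -1.77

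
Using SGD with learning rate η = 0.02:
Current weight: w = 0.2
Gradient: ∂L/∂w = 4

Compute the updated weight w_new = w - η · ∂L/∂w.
w_new = 0.12

w_new = w - η·∂L/∂w = 0.2 - 0.02×(4) = 0.2 - (0.08) = 0.12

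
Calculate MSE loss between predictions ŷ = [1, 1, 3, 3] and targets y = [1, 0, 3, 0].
MSE = 2.5

MSE = (1/4)((1-1)² + (1-0)² + (3-3)² + (3-0)²) = (1/4)(0 + 1 + 0 + 9) = 2.5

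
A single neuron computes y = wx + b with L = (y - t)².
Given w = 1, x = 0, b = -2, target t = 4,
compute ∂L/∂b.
∂L/∂b = -12

y = wx + b = (1)(0) + -2 = -2
∂L/∂y = 2(y - t) = 2(-2 - 4) = -12
∂y/∂b = 1
∂L/∂b = ∂L/∂y · ∂y/∂b = -12 × 1 = -12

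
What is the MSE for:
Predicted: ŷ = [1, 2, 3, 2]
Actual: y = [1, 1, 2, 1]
MSE = 0.75

MSE = (1/4)((1-1)² + (2-1)² + (3-2)² + (2-1)²) = (1/4)(0 + 1 + 1 + 1) = 0.75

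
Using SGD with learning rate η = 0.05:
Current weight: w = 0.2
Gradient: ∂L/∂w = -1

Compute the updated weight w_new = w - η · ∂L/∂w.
w_new = 0.25

w_new = w - η·∂L/∂w = 0.2 - 0.05×(-1) = 0.2 - (-0.05) = 0.25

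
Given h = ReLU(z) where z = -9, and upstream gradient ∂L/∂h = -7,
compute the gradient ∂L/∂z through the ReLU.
∂L/∂z = 0

h = ReLU(-9) = 0
Since z < 0: ∂h/∂z = 0
∂L/∂z = ∂L/∂h · ∂h/∂z = -7 × 0 = 0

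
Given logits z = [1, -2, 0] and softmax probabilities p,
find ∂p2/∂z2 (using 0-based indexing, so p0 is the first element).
∂p2/∂z2 = 0.1922

p = softmax(z) = [0.7054, 0.03512, 0.2595]
p2 = 0.2595

∂p2/∂z2 = p2(1 - p2) = 0.2595 × (1 - 0.2595) = 0.1922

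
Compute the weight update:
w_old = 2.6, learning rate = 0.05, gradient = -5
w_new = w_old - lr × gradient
w_new = 2.85

w_new = w - η·∂L/∂w = 2.6 - 0.05×(-5) = 2.6 - (-0.25) = 2.85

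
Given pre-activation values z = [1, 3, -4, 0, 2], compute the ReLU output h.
h = [1, 3, 0, 0, 2]

ReLU applied element-wise: max(0,1)=1, max(0,3)=3, max(0,-4)=0, max(0,0)=0, max(0,2)=2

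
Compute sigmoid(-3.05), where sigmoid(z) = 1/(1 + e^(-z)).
0.04522

sigmoid(-3.05) = 1/(1 + e^(3.05)) = 1/(1 + 21.12) = 0.04522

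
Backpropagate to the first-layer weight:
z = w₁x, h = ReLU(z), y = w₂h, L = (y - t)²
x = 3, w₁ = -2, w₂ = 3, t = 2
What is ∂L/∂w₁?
∂L/∂w₁ = 0

Forward pass:
z = w₁x = -2×3 = -6
h = ReLU(-6) = 0
y = w₂h = 3×0 = 0

Backward pass:
∂L/∂y = 2(y - t) = 2(0 - 2) = -4
∂y/∂h = w₂ = 3
∂h/∂z = 0 (ReLU derivative)
∂z/∂w₁ = x = 3

∂L/∂w₁ = -4 × 3 × 0 × 3 = 0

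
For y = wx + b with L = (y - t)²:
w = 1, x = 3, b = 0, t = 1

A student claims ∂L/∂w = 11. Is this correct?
Incorrect

y = (1)(3) + 0 = 3
∂L/∂y = 2(y - t) = 2(3 - 1) = 4
∂y/∂w = x = 3
∂L/∂w = 4 × 3 = 12

Claimed value: 11
Incorrect: The correct gradient is 12.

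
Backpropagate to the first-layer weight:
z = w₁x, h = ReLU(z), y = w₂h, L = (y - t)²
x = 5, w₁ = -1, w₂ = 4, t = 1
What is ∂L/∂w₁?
∂L/∂w₁ = 0

Forward pass:
z = w₁x = -1×5 = -5
h = ReLU(-5) = 0
y = w₂h = 4×0 = 0

Backward pass:
∂L/∂y = 2(y - t) = 2(0 - 1) = -2
∂y/∂h = w₂ = 4
∂h/∂z = 0 (ReLU derivative)
∂z/∂w₁ = x = 5

∂L/∂w₁ = -2 × 4 × 0 × 5 = 0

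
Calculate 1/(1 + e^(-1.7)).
0.8455

sigmoid(1.7) = 1/(1 + e^(-1.7)) = 1/(1 + 0.1827) = 0.8455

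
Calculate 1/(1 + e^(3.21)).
0.03879

sigmoid(-3.21) = 1/(1 + e^(3.21)) = 1/(1 + 24.78) = 0.03879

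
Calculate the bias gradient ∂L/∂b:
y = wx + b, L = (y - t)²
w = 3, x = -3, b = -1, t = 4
∂L/∂b = -28

y = wx + b = (3)(-3) + -1 = -10
∂L/∂y = 2(y - t) = 2(-10 - 4) = -28
∂y/∂b = 1
∂L/∂b = ∂L/∂y · ∂y/∂b = -28 × 1 = -28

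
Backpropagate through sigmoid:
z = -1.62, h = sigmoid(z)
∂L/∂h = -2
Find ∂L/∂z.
∂L/∂z = -0.2758

σ(-1.62) = 0.1652
σ'(-1.62) = σ(-1.62)(1 - σ(-1.62)) = 0.1652 × 0.8348 = 0.1379
∂L/∂z = ∂L/∂h · σ'(z) = -2 × 0.1379 = -0.2758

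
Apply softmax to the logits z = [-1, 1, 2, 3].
p = [0.012, 0.0889, 0.2418, 0.6572]

exp(z) = [0.3679, 2.718, 7.389, 20.09]
Sum = 30.56
p = [0.012, 0.0889, 0.2418, 0.6572]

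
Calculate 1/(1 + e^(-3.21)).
0.9612

sigmoid(3.21) = 1/(1 + e^(-3.21)) = 1/(1 + 0.04036) = 0.9612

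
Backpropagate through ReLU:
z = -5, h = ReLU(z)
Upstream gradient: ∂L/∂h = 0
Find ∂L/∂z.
∂L/∂z = 0

h = ReLU(-5) = 0
Since z < 0: ∂h/∂z = 0
∂L/∂z = ∂L/∂h · ∂h/∂z = 0 × 0 = 0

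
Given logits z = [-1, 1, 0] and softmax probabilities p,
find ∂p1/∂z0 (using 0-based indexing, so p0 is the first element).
∂p1/∂z0 = -0.05989

p = softmax(z) = [0.09003, 0.6652, 0.2447]
p1 = 0.6652, p0 = 0.09003

∂p1/∂z0 = -p1 × p0 = -0.6652 × 0.09003 = -0.05989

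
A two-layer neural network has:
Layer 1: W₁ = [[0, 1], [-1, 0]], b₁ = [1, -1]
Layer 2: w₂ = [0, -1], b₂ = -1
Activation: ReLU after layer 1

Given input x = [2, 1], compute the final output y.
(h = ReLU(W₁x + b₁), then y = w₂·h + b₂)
y = -1

Layer 1 pre-activation: z₁ = [2, -3]
After ReLU: h = [2, 0]
Layer 2 output: y = 0×2 + -1×0 + -1 = -1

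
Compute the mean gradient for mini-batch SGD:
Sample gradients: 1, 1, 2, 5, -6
Average gradient = 0.6

Average = (1/5)(1 + 1 + 2 + 5 + -6) = 3/5 = 0.6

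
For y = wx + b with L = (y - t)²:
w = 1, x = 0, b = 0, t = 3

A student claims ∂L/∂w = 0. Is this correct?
Correct

y = (1)(0) + 0 = 0
∂L/∂y = 2(y - t) = 2(0 - 3) = -6
∂y/∂w = x = 0
∂L/∂w = -6 × 0 = 0

Claimed value: 0
Correct: The correct gradient is 0.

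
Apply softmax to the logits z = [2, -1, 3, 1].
p = [0.2418, 0.012, 0.6572, 0.0889]

exp(z) = [7.389, 0.3679, 20.09, 2.718]
Sum = 30.56
p = [0.2418, 0.012, 0.6572, 0.0889]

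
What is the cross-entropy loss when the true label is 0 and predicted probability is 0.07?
L = 0.07257

L = -0·log(0.07) - 1·log(0.93) = -log(0.93) = 0.07257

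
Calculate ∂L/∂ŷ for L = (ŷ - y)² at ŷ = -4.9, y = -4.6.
∂L/∂ŷ = -0.6

∂L/∂ŷ = 2(ŷ - y) = 2(-4.9 - -4.6) = 2(-0.3) = -0.6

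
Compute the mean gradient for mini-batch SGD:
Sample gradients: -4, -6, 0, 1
Average gradient = -2.25

Average = (1/4)(-4 + -6 + 0 + 1) = -9/4 = -2.25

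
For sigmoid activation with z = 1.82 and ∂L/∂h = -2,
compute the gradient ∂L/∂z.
∂L/∂z = -0.24

σ(1.82) = 0.8606
σ'(1.82) = σ(1.82)(1 - σ(1.82)) = 0.8606 × 0.1394 = 0.12
∂L/∂z = ∂L/∂h · σ'(z) = -2 × 0.12 = -0.24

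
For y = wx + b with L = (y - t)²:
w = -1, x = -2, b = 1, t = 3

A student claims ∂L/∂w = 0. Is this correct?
Correct

y = (-1)(-2) + 1 = 3
∂L/∂y = 2(y - t) = 2(3 - 3) = 0
∂y/∂w = x = -2
∂L/∂w = 0 × -2 = 0

Claimed value: 0
Correct: The correct gradient is 0.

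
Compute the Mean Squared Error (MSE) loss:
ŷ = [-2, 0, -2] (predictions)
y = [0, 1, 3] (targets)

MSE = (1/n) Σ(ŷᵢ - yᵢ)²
MSE = 10

MSE = (1/3)((-2-0)² + (0-1)² + (-2-3)²) = (1/3)(4 + 1 + 25) = 10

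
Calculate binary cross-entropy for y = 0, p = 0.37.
L = 0.462

L = -0·log(0.37) - 1·log(0.63) = -log(0.63) = 0.462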